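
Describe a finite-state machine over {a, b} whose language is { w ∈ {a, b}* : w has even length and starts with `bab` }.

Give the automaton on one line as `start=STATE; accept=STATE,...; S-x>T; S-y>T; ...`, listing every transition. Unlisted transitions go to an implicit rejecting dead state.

start=q0; accept=q5; q0-a>q1; q0-b>q2; q1-a>q1; q1-b>q1; q2-a>q3; q2-b>q1; q3-a>q1; q3-b>q4; q4-a>q5; q4-b>q5; q5-a>q4; q5-b>q4

Run two small machines in parallel and take their product. The first has 2 states tracking the input length modulo 2; the second has 5 states tracking whether the input so far still matches the prefix `bab`. A product state is a pair (one from each), accepting exactly when both do. Minimizing collapses redundant product states.
6 states suffice.
        a   b  
>  q0   q1  q2 
   q1   q1  q1 
   q2   q3  q1 
   q3   q1  q4 
   q4   q5  q5 
 * q5   q4  q4 
(> = start, * = accepting)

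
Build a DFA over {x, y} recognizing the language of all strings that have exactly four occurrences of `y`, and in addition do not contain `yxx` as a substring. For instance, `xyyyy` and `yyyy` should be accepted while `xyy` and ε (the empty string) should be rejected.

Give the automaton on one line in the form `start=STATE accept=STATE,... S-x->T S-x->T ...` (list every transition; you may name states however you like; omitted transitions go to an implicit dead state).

Build one automaton per condition and run them in lockstep. One (6 states) tracks the count of `y`s, saturating at 5; the other (4 states) tracks partial matches of the forbidden pattern `yxx`. Each combined state is a pair, one component from each; accept when both components accept.
       x  y 
>  A   A  B 
   B   C  D 
   C   E  D 
   D   F  G 
   E   E  H 
   F   H  G 
   G   I  J 
   H   H  K 
   I   K  J 
 * J   L  M 
   K   K  N 
 * L   N  M 
   M   O  M 
   N   N  P 
   O   P  M 
   P   P  P 
(> = start, * = accepting)

start=A accept=J,L A-x->A A-y->B B-x->C B-y->D C-x->E C-y->D D-x->F D-y->G E-x->E E-y->H F-x->H F-y->G G-x->I G-y->J H-x->H H-y->K I-x->K I-y->J J-x->L J-y->M K-x->K K-y->N L-x->N L-y->M M-x->O M-y->M N-x->N N-y->P O-x->P O-y->M P-x->P P-y->P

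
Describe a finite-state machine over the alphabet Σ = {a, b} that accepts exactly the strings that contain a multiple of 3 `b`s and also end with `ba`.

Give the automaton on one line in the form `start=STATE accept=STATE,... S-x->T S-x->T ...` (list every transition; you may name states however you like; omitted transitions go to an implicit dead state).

start=q0 accept=q8 q0-a->q0 q0-b->q1 q1-a->q2 q1-b->q3 q2-a->q4 q2-b->q3 q3-a->q5 q3-b->q6 q4-a->q4 q4-b->q3 q5-a->q7 q5-b->q6 q6-a->q8 q6-b->q1 q7-a->q7 q7-b->q6 q8-a->q0 q8-b->q1

Build one automaton per condition and run them in lockstep. One (3 states) tracks the count of `b`s modulo 3; the other (3 states) tracks how much of the suffix `ba` has currently been matched. Each combined state is a pair, one component from each; accept when both components accept.
A 9-state machine:
        a   b  
>  q0   q0  q1 
   q1   q2  q3 
   q2   q4  q3 
   q3   q5  q6 
   q4   q4  q3 
   q5   q7  q6 
   q6   q8  q1 
   q7   q7  q6 
 * q8   q0  q1 
(> = start, * = accepting)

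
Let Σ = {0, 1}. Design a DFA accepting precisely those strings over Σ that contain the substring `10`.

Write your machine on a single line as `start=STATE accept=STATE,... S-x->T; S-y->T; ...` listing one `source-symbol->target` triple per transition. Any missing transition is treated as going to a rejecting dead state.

Track how much of `10` has been matched so far: state q0 is no progress, q2 is the absorbing accept state reached once `10` has occurred. Intermediate states record partial matches; on a mismatch, fall back to the longest reusable overlap.
A 3-state machine:
        0   1  
>  q0   q0  q1 
   q1   q2  q1 
 * q2   q2  q2 
(> = start, * = accepting)

start=q0; accept=q2; q0-0->q0; q0-1->q1; q1-0->q2; q1-1->q1; q2-0->q2; q2-1->q2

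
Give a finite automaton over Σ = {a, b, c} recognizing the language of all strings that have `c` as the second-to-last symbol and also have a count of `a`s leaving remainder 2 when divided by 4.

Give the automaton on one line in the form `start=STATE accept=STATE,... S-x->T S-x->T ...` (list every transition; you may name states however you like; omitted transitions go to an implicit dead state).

Handle the two conditions separately and then intersect. One (13 states) tracks the last 2 symbols read; the other (4 states) tracks the count of `a`s modulo 4. Each combined state is a pair, one component from each; accept when both components accept. After merging equivalent states the machine shrinks.
An 8-state machine:
        a   b   c  
>  S0   S1  S0  S0 
   S1   S2  S1  S3 
   S2   S4  S2  S5 
   S3   S6  S1  S3 
   S4   S0  S4  S4 
   S5   S4  S6  S7 
 * S6   S4  S2  S5 
 * S7   S4  S6  S7 
(> = start, * = accepting)

start=S0 accept=S6,S7 S0-a->S1 S0-b->S0 S0-c->S0 S1-a->S2 S1-b->S1 S1-c->S3 S2-a->S4 S2-b->S2 S2-c->S5 S3-a->S6 S3-b->S1 S3-c->S3 S4-a->S0 S4-b->S4 S4-c->S4 S5-a->S4 S5-b->S6 S5-c->S7 S6-a->S4 S6-b->S2 S6-c->S5 S7-a->S4 S7-b->S6 S7-c->S7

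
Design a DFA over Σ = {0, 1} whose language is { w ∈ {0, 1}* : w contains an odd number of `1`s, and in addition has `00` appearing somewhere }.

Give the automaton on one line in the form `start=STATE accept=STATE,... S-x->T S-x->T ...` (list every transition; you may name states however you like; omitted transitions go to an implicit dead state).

Handle the two conditions separately and then intersect. One (2 states) tracks the count of `1`s modulo 2; the other (3 states) tracks whether and how much of `00` has been seen. Each combined state is a pair, one component from each; accept when both components accept.
A 6-state machine:
        0   1  
>  q0   q1  q2 
   q1   q3  q2 
   q2   q4  q0 
   q3   q3  q5 
   q4   q5  q0 
 * q5   q5  q3 
(> = start, * = accepting)

start=q0 accept=q5 q0-0->q1 q0-1->q2 q1-0->q3 q1-1->q2 q2-0->q4 q2-1->q0 q3-0->q3 q3-1->q5 q4-0->q5 q4-1->q0 q5-0->q5 q5-1->q3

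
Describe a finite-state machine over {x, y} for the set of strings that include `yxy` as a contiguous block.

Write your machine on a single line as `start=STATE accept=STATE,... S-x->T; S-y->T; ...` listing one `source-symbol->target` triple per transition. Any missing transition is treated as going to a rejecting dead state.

States q0..q2 record the length of the longest prefix of `yxy` that matches the current input suffix. Reaching q3 means `yxy` has been seen, and we stay there forever. Accept from q3.
        x   y  
>  q0   q0  q1 
   q1   q2  q1 
   q2   q0  q3 
 * q3   q3  q3 
(> = start, * = accepting)

start=q0; accept=q3; q0-x->q0; q0-y->q1; q1-x->q2; q1-y->q1; q2-x->q0; q2-y->q3; q3-x->q3; q3-y->q3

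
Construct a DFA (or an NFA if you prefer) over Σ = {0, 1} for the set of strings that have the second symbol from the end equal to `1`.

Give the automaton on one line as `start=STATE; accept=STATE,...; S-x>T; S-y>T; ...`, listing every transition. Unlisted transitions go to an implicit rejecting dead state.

A DFA must remember the last 2 symbols (since which symbol is second-to-last isn't known until the input ends). Use one state per possible window of the last ≤2 symbols; accept from those whose window starts with `1`.
With 7 states:
       0  1 
>  A   B  C 
   B   D  E 
   C   F  G 
   D   D  E 
   E   F  G 
 * F   D  E 
 * G   F  G 
(> = start, * = accepting)

start=A; accept=F,G; A-0>B; A-1>C; B-0>D; B-1>E; C-0>F; C-1>G; D-0>D; D-1>E; E-0>F; E-1>G; F-0>D; F-1>E; G-0>F; G-1>G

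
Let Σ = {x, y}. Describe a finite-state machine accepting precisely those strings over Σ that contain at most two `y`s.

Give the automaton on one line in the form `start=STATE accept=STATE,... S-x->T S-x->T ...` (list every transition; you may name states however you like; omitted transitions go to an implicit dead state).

Only the number of `y`s matters, and only up to 3. Make a chain S0 → S1 → S2 → S3 advanced by each `y` (with S3 absorbing); every other symbol self-loops. The accepting set is {S0, S1, S2}.
4 states suffice.
        x   y  
>* S0   S0  S1 
 * S1   S1  S2 
 * S2   S2  S3 
   S3   S3  S3 
(> = start, * = accepting)

start=S0 accept=S0,S1,S2 S0-x->S0 S0-y->S1 S1-x->S1 S1-y->S2 S2-x->S2 S2-y->S3 S3-x->S3 S3-y->S3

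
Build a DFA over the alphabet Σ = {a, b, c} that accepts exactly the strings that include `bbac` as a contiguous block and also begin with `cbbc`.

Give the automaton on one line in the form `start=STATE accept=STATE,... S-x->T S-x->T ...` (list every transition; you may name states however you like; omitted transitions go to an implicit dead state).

Build one automaton per condition and run them in lockstep. The first has 5 states tracking whether and how much of `bbac` has been seen; the second has 6 states tracking whether the input so far still matches the prefix `cbbc`. A product state is a pair (one from each), accepting exactly when both do. After merging equivalent states the machine shrinks.
With 10 states:
        a   b   c  
>  q0   q1  q1  q2 
   q1   q1  q1  q1 
   q2   q1  q3  q1 
   q3   q1  q4  q1 
   q4   q1  q1  q5 
   q5   q5  q6  q5 
   q6   q5  q7  q5 
   q7   q8  q7  q5 
   q8   q5  q6  q9 
 * q9   q9  q9  q9 
(> = start, * = accepting)

start=q0 accept=q9 q0-a->q1 q0-b->q1 q0-c->q2 q1-a->q1 q1-b->q1 q1-c->q1 q2-a->q1 q2-b->q3 q2-c->q1 q3-a->q1 q3-b->q4 q3-c->q1 q4-a->q1 q4-b->q1 q4-c->q5 q5-a->q5 q5-b->q6 q5-c->q5 q6-a->q5 q6-b->q7 q6-c->q5 q7-a->q8 q7-b->q7 q7-c->q5 q8-a->q5 q8-b->q6 q8-c->q9 q9-a->q9 q9-b->q9 q9-c->q9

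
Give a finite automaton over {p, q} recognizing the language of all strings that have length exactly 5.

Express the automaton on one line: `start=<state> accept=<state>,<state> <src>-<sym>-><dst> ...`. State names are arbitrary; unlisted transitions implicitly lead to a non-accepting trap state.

start=S0 accept=S5 S0-p->S1 S0-q->S1 S1-p->S2 S1-q->S2 S2-p->S3 S2-q->S3 S3-p->S4 S3-q->S4 S4-p->S5 S4-q->S5 S5-p->S6 S5-q->S6 S6-p->S6 S6-q->S6

We only need to distinguish lengths 0, 1, …, 5, and '>5'. Chain S0 → S1 → S2 → S3 → S4 → S5 → S6 on every symbol, with S6 looping. Accepting states: {S5}.
A 7-state machine:
        p   q  
>  S0   S1  S1 
   S1   S2  S2 
   S2   S3  S3 
   S3   S4  S4 
   S4   S5  S5 
 * S5   S6  S6 
   S6   S6  S6 
(> = start, * = accepting)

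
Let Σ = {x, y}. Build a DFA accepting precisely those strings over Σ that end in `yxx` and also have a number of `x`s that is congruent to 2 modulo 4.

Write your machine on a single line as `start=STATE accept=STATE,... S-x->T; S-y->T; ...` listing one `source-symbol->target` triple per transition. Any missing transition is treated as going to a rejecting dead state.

start=A; accept=G; A-x->B; A-y->C; B-x->D; B-y->B; C-x->E; C-y->C; D-x->F; D-y->D; E-x->G; E-y->B; F-x->A; F-y->F; G-x->F; G-y->D

Handle the two conditions separately and then intersect. The first has 4 states tracking how much of the suffix `yxx` has currently been matched; the second has 4 states tracking the count of `x`s modulo 4. A product state is a pair (one from each), accepting exactly when both do. Minimizing collapses redundant product states.
A 7-state machine:
       x  y 
>  A   B  C 
   B   D  B 
   C   E  C 
   D   F  D 
   E   G  B 
   F   A  F 
 * G   F  D 
(> = start, * = accepting)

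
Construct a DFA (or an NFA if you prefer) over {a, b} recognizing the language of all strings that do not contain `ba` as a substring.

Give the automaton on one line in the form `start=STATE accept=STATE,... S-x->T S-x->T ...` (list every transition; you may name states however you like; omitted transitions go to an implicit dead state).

start=S0 accept=S0,S1 S0-a->S0 S0-b->S1 S1-a->S2 S1-b->S1 S2-a->S2 S2-b->S2

Track partial matches of the forbidden pattern `ba`. State S2 is a dead state reached once `ba` has occurred; every other state accepts. S0 means no part of `ba` is currently matched.
A 3-state machine:
        a   b  
>* S0   S0  S1 
 * S1   S2  S1 
   S2   S2  S2 
(> = start, * = accepting)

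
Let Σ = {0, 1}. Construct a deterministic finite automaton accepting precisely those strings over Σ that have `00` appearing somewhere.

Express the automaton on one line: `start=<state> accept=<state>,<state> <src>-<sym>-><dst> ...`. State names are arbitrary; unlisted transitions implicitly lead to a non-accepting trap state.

States s0..s1 record the length of the longest prefix of `00` that matches the current input suffix. Reaching s2 means `00` has been seen, and we stay there forever. Accept from s2.
        0   1  
>  s0   s1  s0 
   s1   s2  s0 
 * s2   s2  s2 
(> = start, * = accepting)

start=s0 accept=s2 s0-0->s1 s0-1->s0 s1-0->s2 s1-1->s0 s2-0->s2 s2-1->s2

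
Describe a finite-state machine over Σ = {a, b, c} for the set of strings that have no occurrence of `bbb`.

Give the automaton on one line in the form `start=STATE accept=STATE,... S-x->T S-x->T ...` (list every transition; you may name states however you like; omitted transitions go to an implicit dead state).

Track partial matches of the forbidden pattern `bbb`. State S3 is a dead state reached once `bbb` has occurred; every other state accepts. S0 means no part of `bbb` is currently matched.
4 states suffice.
        a   b   c  
>* S0   S0  S1  S0 
 * S1   S0  S2  S0 
 * S2   S0  S3  S0 
   S3   S3  S3  S3 
(> = start, * = accepting)

start=S0 accept=S0,S1,S2 S0-a->S0 S0-b->S1 S0-c->S0 S1-a->S0 S1-b->S2 S1-c->S0 S2-a->S0 S2-b->S3 S2-c->S0 S3-a->S3 S3-b->S3 S3-c->S3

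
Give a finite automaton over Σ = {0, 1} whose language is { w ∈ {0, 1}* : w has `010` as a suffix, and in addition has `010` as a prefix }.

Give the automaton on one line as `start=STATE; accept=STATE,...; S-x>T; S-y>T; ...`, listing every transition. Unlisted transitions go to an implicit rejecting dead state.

start=q0; accept=q4; q0-0>q1; q0-1>q2; q1-0>q2; q1-1>q3; q2-0>q2; q2-1>q2; q3-0>q4; q3-1>q2; q4-0>q5; q4-1>q6; q5-0>q5; q5-1>q6; q6-0>q4; q6-1>q7; q7-0>q5; q7-1>q7

Run two small machines in parallel and take their product. The first has 4 states tracking how much of the suffix `010` has currently been matched; the second has 5 states tracking whether the input so far still matches the prefix `010`. A product state is a pair (one from each), accepting exactly when both do. Equivalent product states are then merged.
An 8-state machine:
        0   1  
>  q0   q1  q2 
   q1   q2  q3 
   q2   q2  q2 
   q3   q4  q2 
 * q4   q5  q6 
   q5   q5  q6 
   q6   q4  q7 
   q7   q5  q7 
(> = start, * = accepting)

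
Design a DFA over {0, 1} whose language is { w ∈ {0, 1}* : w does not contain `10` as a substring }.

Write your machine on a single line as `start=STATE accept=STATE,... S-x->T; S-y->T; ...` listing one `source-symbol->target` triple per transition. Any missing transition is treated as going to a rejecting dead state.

start=s0; accept=s0,s1; s0-0->s0; s0-1->s1; s1-0->s2; s1-1->s1; s2-0->s2; s2-1->s2

This is the complement of 'contains `10`'. Use the same substring-matching states — s0 through s2 holding how much of `10` has just been matched — but flip the accepting set: everything except the trap s2 accepts.
With 3 states:
        0   1  
>* s0   s0  s1 
 * s1   s2  s1 
   s2   s2  s2 
(> = start, * = accepting)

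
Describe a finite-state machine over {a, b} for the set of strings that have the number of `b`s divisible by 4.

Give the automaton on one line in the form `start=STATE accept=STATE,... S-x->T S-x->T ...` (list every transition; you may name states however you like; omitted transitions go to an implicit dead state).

The only thing that matters is how many `b`s have appeared, reduced mod 4. Use one state per residue: S0 for 0, …, S3 for 3. Reading `b` moves to the next residue; anything else stays put. S0 is accepting.
With 4 states:
        a   b  
>* S0   S0  S1 
   S1   S1  S2 
   S2   S2  S3 
   S3   S3  S0 
(> = start, * = accepting)

start=S0 accept=S0 S0-a->S0 S0-b->S1 S1-a->S1 S1-b->S2 S2-a->S2 S2-b->S3 S3-a->S3 S3-b->S0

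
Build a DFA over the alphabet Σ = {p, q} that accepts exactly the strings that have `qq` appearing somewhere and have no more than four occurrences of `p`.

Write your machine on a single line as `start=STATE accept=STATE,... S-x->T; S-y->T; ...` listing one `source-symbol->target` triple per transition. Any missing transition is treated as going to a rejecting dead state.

start=S0; accept=S5,S8,S11,S14,S15; S0-p->S1; S0-q->S2; S1-p->S3; S1-q->S4; S2-p->S1; S2-q->S5; S3-p->S6; S3-q->S7; S4-p->S3; S4-q->S8; S5-p->S8; S5-q->S5; S6-p->S9; S6-q->S10; S7-p->S6; S7-q->S11; S8-p->S11; S8-q->S8; S9-p->S12; S9-q->S13; S10-p->S9; S10-q->S14; S11-p->S14; S11-q->S11; S12-p->S12; S12-q->S12; S13-p->S12; S13-q->S15; S14-p->S15; S14-q->S14; S15-p->S12; S15-q->S15

Build one automaton per condition and run them in lockstep. One (3 states) tracks whether and how much of `qq` has been seen; the other (6 states) tracks the count of `p`s, saturating at 5. Each combined state is a pair, one component from each; accept when both components accept. Minimizing collapses redundant product states.
With 16 states:
          p    q  
>  S0     S1   S2 
   S1     S3   S4 
   S2     S1   S5 
   S3     S6   S7 
   S4     S3   S8 
 * S5     S8   S5 
   S6     S9  S10 
   S7     S6  S11 
 * S8    S11   S8 
   S9    S12  S13 
   S10    S9  S14 
 * S11   S14  S11 
   S12   S12  S12 
   S13   S12  S15 
 * S14   S15  S14 
 * S15   S12  S15 
(> = start, * = accepting)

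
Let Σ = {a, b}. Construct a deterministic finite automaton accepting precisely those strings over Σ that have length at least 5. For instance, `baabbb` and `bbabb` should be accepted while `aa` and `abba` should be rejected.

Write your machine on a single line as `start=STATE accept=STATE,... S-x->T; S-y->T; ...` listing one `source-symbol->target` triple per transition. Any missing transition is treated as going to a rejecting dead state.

Count input length up to 6: every symbol moves from q0 toward q6, which means 'more than 5' and absorbs. Accept from {q5, q6}.
        a   b  
>  q0   q1  q1 
   q1   q2  q2 
   q2   q3  q3 
   q3   q4  q4 
   q4   q5  q5 
 * q5   q6  q6 
 * q6   q6  q6 
(> = start, * = accepting)

start=q0; accept=q5,q6; q0-a->q1; q0-b->q1; q1-a->q2; q1-b->q2; q2-a->q3; q2-b->q3; q3-a->q4; q3-b->q4; q4-a->q5; q4-b->q5; q5-a->q6; q5-b->q6; q6-a->q6; q6-b->q6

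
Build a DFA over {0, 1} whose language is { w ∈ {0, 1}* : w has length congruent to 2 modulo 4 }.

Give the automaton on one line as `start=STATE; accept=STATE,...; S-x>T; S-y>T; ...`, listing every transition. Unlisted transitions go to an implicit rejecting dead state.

start=q0; accept=q2; q0-0>q1; q0-1>q1; q1-0>q2; q1-1>q2; q2-0>q3; q2-1>q3; q3-0>q0; q3-1>q0

Only the length mod 4 matters, so use a 4-cycle: from any state, every input symbol moves to the next state, wrapping q3 back to q0. Mark q2 accepting.
4 states suffice.
        0   1  
>  q0   q1  q1 
   q1   q2  q2 
 * q2   q3  q3 
   q3   q0  q0 
(> = start, * = accepting)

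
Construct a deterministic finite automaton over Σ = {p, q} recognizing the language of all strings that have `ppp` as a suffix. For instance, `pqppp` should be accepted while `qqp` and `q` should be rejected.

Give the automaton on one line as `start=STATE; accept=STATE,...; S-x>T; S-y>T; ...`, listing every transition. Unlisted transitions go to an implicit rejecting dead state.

start=A; accept=D; A-p>B; A-q>A; B-p>C; B-q>A; C-p>D; C-q>A; D-p>D; D-q>A

Let each state record the length of the longest suffix of the input read so far that is also a prefix of `ppp`. B means the last symbol is `p`; C means the last 2 symbols are `pp`; D means the last 3 symbols are `ppp`. Accept only at D, where the string currently ends in `ppp`.
With 4 states:
       p  q 
>  A   B  A 
   B   C  A 
   C   D  A 
 * D   D  A 
(> = start, * = accepting)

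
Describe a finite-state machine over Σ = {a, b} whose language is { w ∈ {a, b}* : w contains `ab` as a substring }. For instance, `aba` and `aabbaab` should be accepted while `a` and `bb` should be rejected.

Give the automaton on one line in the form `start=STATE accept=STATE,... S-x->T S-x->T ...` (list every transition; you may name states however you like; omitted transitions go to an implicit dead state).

start=q0 accept=q2 q0-a->q1 q0-b->q0 q1-a->q1 q1-b->q2 q2-a->q2 q2-b->q2

Track how much of `ab` has been matched so far: state q0 is no progress, q2 is the absorbing accept state reached once `ab` has occurred. Intermediate states record partial matches; on a mismatch, fall back to the longest reusable overlap.
3 states suffice.
        a   b  
>  q0   q1  q0 
   q1   q1  q2 
 * q2   q2  q2 
(> = start, * = accepting)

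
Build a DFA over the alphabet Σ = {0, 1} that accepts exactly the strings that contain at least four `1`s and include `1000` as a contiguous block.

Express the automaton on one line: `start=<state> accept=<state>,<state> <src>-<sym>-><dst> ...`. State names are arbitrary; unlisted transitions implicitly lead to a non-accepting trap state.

start=s0 accept=s16 s0-0->s0 s0-1->s1 s1-0->s2 s1-1->s3 s2-0->s4 s2-1->s3 s3-0->s5 s3-1->s6 s4-0->s7 s4-1->s3 s5-0->s8 s5-1->s6 s6-0->s9 s6-1->s10 s7-0->s7 s7-1->s11 s8-0->s11 s8-1->s6 s9-0->s12 s9-1->s10 s10-0->s13 s10-1->s10 s11-0->s11 s11-1->s14 s12-0->s14 s12-1->s10 s13-0->s15 s13-1->s10 s14-0->s14 s14-1->s16 s15-0->s16 s15-1->s10 s16-0->s16 s16-1->s16

Run two small machines in parallel and take their product. One (6 states) tracks the count of `1`s, saturating at 5; the other (5 states) tracks whether and how much of `1000` has been seen. Each combined state is a pair, one component from each; accept when both components accept. Minimizing collapses redundant product states.
With 17 states:
          0    1  
>  s0     s0   s1 
   s1     s2   s3 
   s2     s4   s3 
   s3     s5   s6 
   s4     s7   s3 
   s5     s8   s6 
   s6     s9  s10 
   s7     s7  s11 
   s8    s11   s6 
   s9    s12  s10 
   s10   s13  s10 
   s11   s11  s14 
   s12   s14  s10 
   s13   s15  s10 
   s14   s14  s16 
   s15   s16  s10 
 * s16   s16  s16 
(> = start, * = accepting)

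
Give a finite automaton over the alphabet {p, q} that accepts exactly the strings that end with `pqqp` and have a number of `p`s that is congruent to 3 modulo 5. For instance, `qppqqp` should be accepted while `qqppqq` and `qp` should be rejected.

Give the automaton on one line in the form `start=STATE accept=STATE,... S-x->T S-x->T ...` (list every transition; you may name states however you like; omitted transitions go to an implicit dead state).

start=A accept=H A-p->B A-q->A B-p->C B-q->B C-p->D C-q->E D-p->F D-q->D E-p->D E-q->G F-p->A F-q->F G-p->H G-q->I H-p->F H-q->D I-p->D I-q->I

Handle the two conditions separately and then intersect. One (5 states) tracks how much of the suffix `pqqp` has currently been matched; the other (5 states) tracks the count of `p`s modulo 5. Each combined state is a pair, one component from each; accept when both components accept. Equivalent product states are then merged.
       p  q 
>  A   B  A 
   B   C  B 
   C   D  E 
   D   F  D 
   E   D  G 
   F   A  F 
   G   H  I 
 * H   F  D 
   I   D  I 
(> = start, * = accepting)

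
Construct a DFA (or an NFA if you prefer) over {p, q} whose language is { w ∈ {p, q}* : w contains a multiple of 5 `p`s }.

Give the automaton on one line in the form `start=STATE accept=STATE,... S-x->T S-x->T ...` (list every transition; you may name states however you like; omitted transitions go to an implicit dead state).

The only thing that matters is how many `p`s have appeared, reduced mod 5. Use one state per residue: s0 for 0, …, s4 for 4. Reading `p` moves to the next residue; anything else stays put. s0 is accepting.
With 5 states:
        p   q  
>* s0   s1  s0 
   s1   s2  s1 
   s2   s3  s2 
   s3   s4  s3 
   s4   s0  s4 
(> = start, * = accepting)

start=s0 accept=s0 s0-p->s1 s0-q->s0 s1-p->s2 s1-q->s1 s2-p->s3 s2-q->s2 s3-p->s4 s3-q->s3 s4-p->s0 s4-q->s4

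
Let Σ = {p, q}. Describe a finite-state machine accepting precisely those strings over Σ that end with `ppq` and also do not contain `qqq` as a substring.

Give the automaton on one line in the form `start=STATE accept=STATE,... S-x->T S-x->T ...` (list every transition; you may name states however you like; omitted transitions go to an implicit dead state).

Handle the two conditions separately and then intersect. The first has 4 states tracking how much of the suffix `ppq` has currently been matched; the second has 4 states tracking partial matches of the forbidden pattern `qqq`. A product state is a pair (one from each), accepting exactly when both do. After merging equivalent states the machine shrinks.
        p   q  
>  S0   S1  S2 
   S1   S3  S2 
   S2   S1  S4 
   S3   S3  S5 
   S4   S1  S6 
 * S5   S1  S4 
   S6   S6  S6 
(> = start, * = accepting)

start=S0 accept=S5 S0-p->S1 S0-q->S2 S1-p->S3 S1-q->S2 S2-p->S1 S2-q->S4 S3-p->S3 S3-q->S5 S4-p->S1 S4-q->S6 S5-p->S1 S5-q->S4 S6-p->S6 S6-q->S6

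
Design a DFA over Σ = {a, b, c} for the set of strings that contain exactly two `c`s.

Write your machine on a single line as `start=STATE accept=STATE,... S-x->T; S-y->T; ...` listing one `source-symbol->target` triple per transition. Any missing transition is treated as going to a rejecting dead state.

start=s0; accept=s2; s0-a->s0; s0-b->s0; s0-c->s1; s1-a->s1; s1-b->s1; s1-c->s2; s2-a->s2; s2-b->s2; s2-c->s3; s3-a->s3; s3-b->s3; s3-c->s3

Only the number of `c`s matters, and only up to 3. Make a chain s0 → s1 → s2 → s3 advanced by each `c` (with s3 absorbing); every other symbol self-loops. The accepting set is {s2}.
A 4-state machine:
        a   b   c  
>  s0   s0  s0  s1 
   s1   s1  s1  s2 
 * s2   s2  s2  s3 
   s3   s3  s3  s3 
(> = start, * = accepting)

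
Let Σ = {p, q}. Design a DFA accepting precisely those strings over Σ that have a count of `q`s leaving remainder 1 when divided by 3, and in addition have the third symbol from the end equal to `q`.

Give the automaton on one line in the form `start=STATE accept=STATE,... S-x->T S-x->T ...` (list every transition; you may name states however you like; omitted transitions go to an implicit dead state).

Handle the two conditions separately and then intersect. The first has 3 states tracking the count of `q`s modulo 3; the second has 15 states tracking the last 3 symbols read. A product state is a pair (one from each), accepting exactly when both do. Minimizing collapses redundant product states.
With 14 states:
       p  q 
>  A   A  B 
   B   C  D 
   C   E  D 
   D   F  G 
 * E   H  D 
   F   F  I 
   G   J  K 
   H   H  D 
   I   J  L 
   J   A  M 
 * K   N  D 
   L   N  D 
 * M   C  D 
 * N   E  D 
(> = start, * = accepting)

start=A accept=E,K,M,N A-p->A A-q->B B-p->C B-q->D C-p->E C-q->D D-p->F D-q->G E-p->H E-q->D F-p->F F-q->I G-p->J G-q->K H-p->H H-q->D I-p->J I-q->L J-p->A J-q->M K-p->N K-q->D L-p->N L-q->D M-p->C M-q->D N-p->E N-q->D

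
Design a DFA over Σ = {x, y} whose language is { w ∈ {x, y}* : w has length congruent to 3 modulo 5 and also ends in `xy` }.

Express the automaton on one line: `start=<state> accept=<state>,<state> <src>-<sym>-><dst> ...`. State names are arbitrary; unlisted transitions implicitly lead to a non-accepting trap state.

Run two small machines in parallel and take their product. The first has 5 states tracking the input length modulo 5; the second has 3 states tracking how much of the suffix `xy` has currently been matched. A product state is a pair (one from each), accepting exactly when both do.
With 15 states:
          x    y  
>  s0     s1   s2 
   s1     s3   s4 
   s2     s3   s5 
   s3     s6   s7 
   s4     s6   s8 
   s5     s6   s8 
   s6     s9  s10 
 * s7     s9  s11 
   s8     s9  s11 
   s9    s12  s13 
   s10   s12   s0 
   s11   s12   s0 
   s12    s1  s14 
   s13    s1   s2 
   s14    s3   s5 
(> = start, * = accepting)

start=s0 accept=s7 s0-x->s1 s0-y->s2 s1-x->s3 s1-y->s4 s2-x->s3 s2-y->s5 s3-x->s6 s3-y->s7 s4-x->s6 s4-y->s8 s5-x->s6 s5-y->s8 s6-x->s9 s6-y->s10 s7-x->s9 s7-y->s11 s8-x->s9 s8-y->s11 s9-x->s12 s9-y->s13 s10-x->s12 s10-y->s0 s11-x->s12 s11-y->s0 s12-x->s1 s12-y->s14 s13-x->s1 s13-y->s2 s14-x->s3 s14-y->s5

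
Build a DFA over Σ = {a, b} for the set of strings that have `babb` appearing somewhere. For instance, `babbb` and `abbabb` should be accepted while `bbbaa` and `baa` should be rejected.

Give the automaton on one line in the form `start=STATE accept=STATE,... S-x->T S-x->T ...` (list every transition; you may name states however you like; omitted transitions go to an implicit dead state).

start=q0 accept=q4 q0-a->q0 q0-b->q1 q1-a->q2 q1-b->q1 q2-a->q0 q2-b->q3 q3-a->q2 q3-b->q4 q4-a->q4 q4-b->q4

Track how much of `babb` has been matched so far: state q0 is no progress, q4 is the absorbing accept state reached once `babb` has occurred. Intermediate states record partial matches; on a mismatch, fall back to the longest reusable overlap.
With 5 states:
        a   b  
>  q0   q0  q1 
   q1   q2  q1 
   q2   q0  q3 
   q3   q2  q4 
 * q4   q4  q4 
(> = start, * = accepting)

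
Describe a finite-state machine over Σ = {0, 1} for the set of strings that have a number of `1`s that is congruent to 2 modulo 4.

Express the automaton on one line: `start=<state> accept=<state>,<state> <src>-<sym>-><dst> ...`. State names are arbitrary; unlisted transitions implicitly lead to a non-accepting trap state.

Keep the running count of `1`s modulo 4: each `1` advances along the cycle s0 → s1 → s2 → s3 → s0 while other symbols loop. Accept at s2.
        0   1  
>  s0   s0  s1 
   s1   s1  s2 
 * s2   s2  s3 
   s3   s3  s0 
(> = start, * = accepting)

start=s0 accept=s2 s0-0->s0 s0-1->s1 s1-0->s1 s1-1->s2 s2-0->s2 s2-1->s3 s3-0->s3 s3-1->s0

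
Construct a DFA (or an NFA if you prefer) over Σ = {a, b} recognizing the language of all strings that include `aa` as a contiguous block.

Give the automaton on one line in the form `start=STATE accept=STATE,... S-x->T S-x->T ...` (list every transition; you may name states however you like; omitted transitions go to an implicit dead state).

States q0..q1 record the length of the longest prefix of `aa` that matches the current input suffix. Reaching q2 means `aa` has been seen, and we stay there forever. Accept from q2.
3 states suffice.
        a   b  
>  q0   q1  q0 
   q1   q2  q0 
 * q2   q2  q2 
(> = start, * = accepting)

start=q0 accept=q2 q0-a->q1 q0-b->q0 q1-a->q2 q1-b->q0 q2-a->q2 q2-b->q2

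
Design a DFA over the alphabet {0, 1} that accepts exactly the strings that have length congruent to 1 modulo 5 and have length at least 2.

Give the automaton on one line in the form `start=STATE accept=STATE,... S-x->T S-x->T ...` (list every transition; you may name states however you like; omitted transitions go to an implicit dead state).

start=S0 accept=S6 S0-0->S1 S0-1->S1 S1-0->S2 S1-1->S2 S2-0->S3 S2-1->S3 S3-0->S4 S3-1->S4 S4-0->S5 S4-1->S5 S5-0->S6 S5-1->S6 S6-0->S2 S6-1->S2

Run two small machines in parallel and take their product. The first has 5 states tracking the input length modulo 5; the second has 4 states tracking the input length, saturating at 3. A product state is a pair (one from each), accepting exactly when both do. After merging equivalent states the machine shrinks.
A 7-state machine:
        0   1  
>  S0   S1  S1 
   S1   S2  S2 
   S2   S3  S3 
   S3   S4  S4 
   S4   S5  S5 
   S5   S6  S6 
 * S6   S2  S2 
(> = start, * = accepting)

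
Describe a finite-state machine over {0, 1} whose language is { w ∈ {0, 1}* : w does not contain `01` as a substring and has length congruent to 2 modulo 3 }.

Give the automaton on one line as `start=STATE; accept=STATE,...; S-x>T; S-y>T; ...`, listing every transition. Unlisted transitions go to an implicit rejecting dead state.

Run two small machines in parallel and take their product. One (3 states) tracks partial matches of the forbidden pattern `01`; the other (3 states) tracks the input length modulo 3. Each combined state is a pair, one component from each; accept when both components accept.
9 states suffice.
       0  1 
>  A   B  C 
   B   D  E 
   C   D  F 
 * D   G  H 
   E   H  H 
 * F   G  A 
   G   B  I 
   H   I  I 
   I   E  E 
(> = start, * = accepting)

start=A; accept=D,F; A-0>B; A-1>C; B-0>D; B-1>E; C-0>D; C-1>F; D-0>G; D-1>H; E-0>H; E-1>H; F-0>G; F-1>A; G-0>B; G-1>I; H-0>I; H-1>I; I-0>E; I-1>E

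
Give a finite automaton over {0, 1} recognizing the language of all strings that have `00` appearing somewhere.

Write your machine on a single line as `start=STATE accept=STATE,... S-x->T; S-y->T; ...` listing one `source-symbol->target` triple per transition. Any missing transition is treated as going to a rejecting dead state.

start=S0; accept=S2; S0-0->S1; S0-1->S0; S1-0->S2; S1-1->S0; S2-0->S2; S2-1->S2

Track how much of `00` has been matched so far: state S0 is no progress, S2 is the absorbing accept state reached once `00` has occurred. Intermediate states record partial matches; on a mismatch, fall back to the longest reusable overlap.
With 3 states:
        0   1  
>  S0   S1  S0 
   S1   S2  S0 
 * S2   S2  S2 
(> = start, * = accepting)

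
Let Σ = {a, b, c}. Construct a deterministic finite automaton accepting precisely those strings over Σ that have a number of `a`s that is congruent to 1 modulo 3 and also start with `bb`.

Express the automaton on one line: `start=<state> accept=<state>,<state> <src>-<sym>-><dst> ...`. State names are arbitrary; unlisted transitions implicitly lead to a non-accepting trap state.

start=S0 accept=S4 S0-a->S1 S0-b->S2 S0-c->S1 S1-a->S1 S1-b->S1 S1-c->S1 S2-a->S1 S2-b->S3 S2-c->S1 S3-a->S4 S3-b->S3 S3-c->S3 S4-a->S5 S4-b->S4 S4-c->S4 S5-a->S3 S5-b->S5 S5-c->S5

Handle the two conditions separately and then intersect. One (3 states) tracks the count of `a`s modulo 3; the other (4 states) tracks whether the input so far still matches the prefix `bb`. Each combined state is a pair, one component from each; accept when both components accept. After merging equivalent states the machine shrinks.
6 states suffice.
        a   b   c  
>  S0   S1  S2  S1 
   S1   S1  S1  S1 
   S2   S1  S3  S1 
   S3   S4  S3  S3 
 * S4   S5  S4  S4 
   S5   S3  S5  S5 
(> = start, * = accepting)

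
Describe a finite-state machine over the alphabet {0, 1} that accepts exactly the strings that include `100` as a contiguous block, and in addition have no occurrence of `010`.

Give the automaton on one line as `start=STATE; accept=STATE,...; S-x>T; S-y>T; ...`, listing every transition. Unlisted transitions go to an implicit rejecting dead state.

start=S0; accept=S6,S9,S10; S0-0>S1; S0-1>S2; S1-0>S1; S1-1>S3; S2-0>S4; S2-1>S2; S3-0>S5; S3-1>S2; S4-0>S6; S4-1>S3; S5-0>S7; S5-1>S8; S6-0>S6; S6-1>S9; S7-0>S7; S7-1>S7; S8-0>S5; S8-1>S8; S9-0>S7; S9-1>S10; S10-0>S6; S10-1>S10

Handle the two conditions separately and then intersect. The first has 4 states tracking whether and how much of `100` has been seen; the second has 4 states tracking partial matches of the forbidden pattern `010`. A product state is a pair (one from each), accepting exactly when both do.
With 11 states:
          0    1  
>  S0     S1   S2 
   S1     S1   S3 
   S2     S4   S2 
   S3     S5   S2 
   S4     S6   S3 
   S5     S7   S8 
 * S6     S6   S9 
   S7     S7   S7 
   S8     S5   S8 
 * S9     S7  S10 
 * S10    S6  S10 
(> = start, * = accepting)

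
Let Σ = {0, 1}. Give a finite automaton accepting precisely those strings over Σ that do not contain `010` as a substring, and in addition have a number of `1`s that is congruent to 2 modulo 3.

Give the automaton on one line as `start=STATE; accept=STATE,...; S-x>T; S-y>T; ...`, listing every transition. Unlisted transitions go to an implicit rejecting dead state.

Handle the two conditions separately and then intersect. The first has 4 states tracking partial matches of the forbidden pattern `010`; the second has 3 states tracking the count of `1`s modulo 3. A product state is a pair (one from each), accepting exactly when both do. Minimizing collapses redundant product states.
       0  1 
>  A   B  C 
   B   B  D 
   C   E  F 
   D   G  F 
   E   E  H 
 * F   I  A 
   G   G  G 
 * H   G  A 
 * I   I  J 
   J   G  C 
(> = start, * = accepting)

start=A; accept=F,H,I; A-0>B; A-1>C; B-0>B; B-1>D; C-0>E; C-1>F; D-0>G; D-1>F; E-0>E; E-1>H; F-0>I; F-1>A; G-0>G; G-1>G; H-0>G; H-1>A; I-0>I; I-1>J; J-0>G; J-1>C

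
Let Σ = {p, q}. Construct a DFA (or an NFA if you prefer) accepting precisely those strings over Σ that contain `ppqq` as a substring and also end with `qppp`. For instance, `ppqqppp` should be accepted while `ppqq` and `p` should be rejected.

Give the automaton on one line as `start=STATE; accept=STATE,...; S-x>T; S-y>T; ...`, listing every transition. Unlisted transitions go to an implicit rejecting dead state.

start=A; accept=L; A-p>B; A-q>C; B-p>D; B-q>C; C-p>E; C-q>C; D-p>D; D-q>F; E-p>G; E-q>C; F-p>E; F-q>H; G-p>I; G-q>F; H-p>J; H-q>H; I-p>D; I-q>F; J-p>K; J-q>H; K-p>L; K-q>H; L-p>M; L-q>H; M-p>M; M-q>H

Handle the two conditions separately and then intersect. One (5 states) tracks whether and how much of `ppqq` has been seen; the other (5 states) tracks how much of the suffix `qppp` has currently been matched. Each combined state is a pair, one component from each; accept when both components accept.
13 states suffice.
       p  q 
>  A   B  C 
   B   D  C 
   C   E  C 
   D   D  F 
   E   G  C 
   F   E  H 
   G   I  F 
   H   J  H 
   I   D  F 
   J   K  H 
   K   L  H 
 * L   M  H 
   M   M  H 
(> = start, * = accepting)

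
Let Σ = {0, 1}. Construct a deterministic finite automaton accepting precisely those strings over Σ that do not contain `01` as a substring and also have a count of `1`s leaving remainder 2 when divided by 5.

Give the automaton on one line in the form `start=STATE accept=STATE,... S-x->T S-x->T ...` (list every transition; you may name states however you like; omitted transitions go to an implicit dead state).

start=s0 accept=s5,s7 s0-0->s1 s0-1->s2 s1-0->s1 s1-1->s3 s2-0->s4 s2-1->s5 s3-0->s3 s3-1->s6 s4-0->s4 s4-1->s6 s5-0->s7 s5-1->s8 s6-0->s6 s6-1->s9 s7-0->s7 s7-1->s9 s8-0->s10 s8-1->s11 s9-0->s9 s9-1->s12 s10-0->s10 s10-1->s12 s11-0->s13 s11-1->s0 s12-0->s12 s12-1->s14 s13-0->s13 s13-1->s14 s14-0->s14 s14-1->s3

Run two small machines in parallel and take their product. The first has 3 states tracking partial matches of the forbidden pattern `01`; the second has 5 states tracking the count of `1`s modulo 5. A product state is a pair (one from each), accepting exactly when both do.
          0    1  
>  s0     s1   s2 
   s1     s1   s3 
   s2     s4   s5 
   s3     s3   s6 
   s4     s4   s6 
 * s5     s7   s8 
   s6     s6   s9 
 * s7     s7   s9 
   s8    s10  s11 
   s9     s9  s12 
   s10   s10  s12 
   s11   s13   s0 
   s12   s12  s14 
   s13   s13  s14 
   s14   s14   s3 
(> = start, * = accepting)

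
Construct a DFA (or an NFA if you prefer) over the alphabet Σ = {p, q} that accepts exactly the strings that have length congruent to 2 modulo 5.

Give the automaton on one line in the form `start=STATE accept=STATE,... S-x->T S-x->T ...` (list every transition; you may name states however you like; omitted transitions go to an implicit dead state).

start=S0 accept=S2 S0-p->S1 S0-q->S1 S1-p->S2 S1-q->S2 S2-p->S3 S2-q->S3 S3-p->S4 S3-q->S4 S4-p->S0 S4-q->S0

Count input length modulo 5: every symbol advances one step around the cycle S0 → S1 → S2 → S3 → S4 → S0. Accept at S2.
With 5 states:
        p   q  
>  S0   S1  S1 
   S1   S2  S2 
 * S2   S3  S3 
   S3   S4  S4 
   S4   S0  S0 
(> = start, * = accepting)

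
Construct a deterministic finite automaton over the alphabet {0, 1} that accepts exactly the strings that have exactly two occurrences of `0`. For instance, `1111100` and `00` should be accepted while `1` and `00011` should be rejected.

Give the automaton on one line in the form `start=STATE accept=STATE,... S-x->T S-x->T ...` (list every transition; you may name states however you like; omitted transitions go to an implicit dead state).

start=q0 accept=q2 q0-0->q1 q0-1->q0 q1-0->q2 q1-1->q1 q2-0->q3 q2-1->q2 q3-0->q3 q3-1->q3

Count `0`s, saturating at 3: states q0 through q2 mean 0 through 2 `0`s seen; q3 means more than 2. Each `0` increments (capped at q3); other symbols loop. Accept from {q2}.
        0   1  
>  q0   q1  q0 
   q1   q2  q1 
 * q2   q3  q2 
   q3   q3  q3 
(> = start, * = accepting)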